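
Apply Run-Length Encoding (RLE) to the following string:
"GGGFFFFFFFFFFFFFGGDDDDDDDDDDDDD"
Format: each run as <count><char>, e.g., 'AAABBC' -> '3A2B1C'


Scanning runs left to right:
  i=0: run of 'G' x 3 -> '3G'
  i=3: run of 'F' x 13 -> '13F'
  i=16: run of 'G' x 2 -> '2G'
  i=18: run of 'D' x 13 -> '13D'

RLE = 3G13F2G13D


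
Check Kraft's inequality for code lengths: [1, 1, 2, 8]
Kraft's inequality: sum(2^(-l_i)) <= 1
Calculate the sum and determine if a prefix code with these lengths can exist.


Sum = 2^(-1) + 2^(-1) + 2^(-2) + 2^(-8)
    = 0.5 + 0.5 + 0.25 + 0.00390625
    = 321/256 = 1.25390625
Since 1.25390625 > 1, Kraft's inequality is NOT satisfied.
A prefix code with these lengths CANNOT exist.

Kraft sum = 1.25390625. Not satisfied.


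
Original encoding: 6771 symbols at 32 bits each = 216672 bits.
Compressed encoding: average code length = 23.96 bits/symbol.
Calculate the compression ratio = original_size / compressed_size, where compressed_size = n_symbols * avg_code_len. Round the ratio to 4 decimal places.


original_size = n_symbols * orig_bits = 6771 * 32 = 216672 bits
compressed_size = n_symbols * avg_code_len = 6771 * 23.96 = 162233.16 bits
ratio = original_size / compressed_size = 216672 / 162233.16 = 1.3356

Compression ratio = 1.3356


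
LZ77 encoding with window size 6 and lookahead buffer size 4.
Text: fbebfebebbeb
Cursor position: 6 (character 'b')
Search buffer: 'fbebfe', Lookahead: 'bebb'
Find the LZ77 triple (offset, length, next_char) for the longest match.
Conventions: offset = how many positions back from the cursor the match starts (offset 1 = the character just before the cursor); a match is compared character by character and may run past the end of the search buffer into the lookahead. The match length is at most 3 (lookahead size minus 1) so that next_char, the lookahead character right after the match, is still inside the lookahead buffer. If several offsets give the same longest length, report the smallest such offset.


Try each offset into the search buffer:
  offset=1 (pos 5, char 'e'): match length 0
  offset=2 (pos 4, char 'f'): match length 0
  offset=3 (pos 3, char 'b'): match length 1
  offset=4 (pos 2, char 'e'): match length 0
  offset=5 (pos 1, char 'b'): match length 3
  offset=6 (pos 0, char 'f'): match length 0
Longest match has length 3 at offset 5.
next_char = character at position 6 + 3 = 9 -> 'b'

Best match: offset=5, length=3 (matching 'beb' starting at position 1)
LZ77 triple: (5, 3, 'b')


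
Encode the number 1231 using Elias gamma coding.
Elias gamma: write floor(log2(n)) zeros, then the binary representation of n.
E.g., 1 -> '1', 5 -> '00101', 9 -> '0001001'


num_bits = floor(log2(1231)) + 1 = 11
leading_zeros = num_bits - 1 = 10
binary(1231) = 10011001111

Elias gamma(1231) = '0000000000' + '10011001111' = 000000000010011001111 (21 bits)


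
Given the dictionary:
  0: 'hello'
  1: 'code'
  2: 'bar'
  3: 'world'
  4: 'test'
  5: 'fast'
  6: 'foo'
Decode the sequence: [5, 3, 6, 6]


Look up each index in the dictionary:
  5 -> 'fast'
  3 -> 'world'
  6 -> 'foo'
  6 -> 'foo'

Decoded: "fast world foo foo"


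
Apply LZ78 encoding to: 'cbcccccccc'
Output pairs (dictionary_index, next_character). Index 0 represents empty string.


LZ78 encoding steps:
Dictionary: {0: ''}
Step 1: w='' (idx 0), next='c' -> output (0, 'c'), add 'c' as idx 1
Step 2: w='' (idx 0), next='b' -> output (0, 'b'), add 'b' as idx 2
Step 3: w='c' (idx 1), next='c' -> output (1, 'c'), add 'cc' as idx 3
Step 4: w='cc' (idx 3), next='c' -> output (3, 'c'), add 'ccc' as idx 4
Step 5: w='ccc' (idx 4), end of input -> output (4, '')


Encoded: [(0, 'c'), (0, 'b'), (1, 'c'), (3, 'c'), (4, '')]


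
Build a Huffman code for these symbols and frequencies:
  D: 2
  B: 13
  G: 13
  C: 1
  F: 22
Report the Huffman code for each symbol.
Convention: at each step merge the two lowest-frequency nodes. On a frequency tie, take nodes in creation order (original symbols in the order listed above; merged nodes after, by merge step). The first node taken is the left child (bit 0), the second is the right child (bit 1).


Huffman tree construction:
Step 1: Merge C(1) + D(2) = 3
Step 2: Merge (C+D)(3) + B(13) = 16
Step 3: Merge G(13) + ((C+D)+B)(16) = 29
Step 4: Merge F(22) + (G+((C+D)+B))(29) = 51
Read each symbol's code off the tree from the root (left child = 0, right child = 1).

Codes:
  D: 1101 (length 4)
  B: 111 (length 3)
  G: 10 (length 2)
  C: 1100 (length 4)
  F: 0 (length 1)
Average code length: 99/51 = 1.9412 bits/symbol


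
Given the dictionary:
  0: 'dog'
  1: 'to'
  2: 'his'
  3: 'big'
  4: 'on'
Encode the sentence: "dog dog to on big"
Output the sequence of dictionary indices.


Look up each word in the dictionary:
  'dog' -> 0
  'dog' -> 0
  'to' -> 1
  'on' -> 4
  'big' -> 3

Encoded: [0, 0, 1, 4, 3]


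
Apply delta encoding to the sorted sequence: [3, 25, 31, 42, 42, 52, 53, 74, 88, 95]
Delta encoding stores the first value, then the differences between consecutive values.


First value: 3
Deltas:
  25 - 3 = 22
  31 - 25 = 6
  42 - 31 = 11
  42 - 42 = 0
  52 - 42 = 10
  53 - 52 = 1
  74 - 53 = 21
  88 - 74 = 14
  95 - 88 = 7


Delta encoded: [3, 22, 6, 11, 0, 10, 1, 21, 14, 7]


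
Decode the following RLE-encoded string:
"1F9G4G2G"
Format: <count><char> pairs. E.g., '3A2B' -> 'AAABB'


Expanding each <count><char> pair:
  1F -> 'F'
  9G -> 'GGGGGGGGG'
  4G -> 'GGGG'
  2G -> 'GG'

Decoded = FGGGGGGGGGGGGGGG


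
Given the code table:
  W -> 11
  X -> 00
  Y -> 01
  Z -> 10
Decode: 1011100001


Decoding:
10 -> Z
11 -> W
10 -> Z
00 -> X
01 -> Y


Result: ZWZXY


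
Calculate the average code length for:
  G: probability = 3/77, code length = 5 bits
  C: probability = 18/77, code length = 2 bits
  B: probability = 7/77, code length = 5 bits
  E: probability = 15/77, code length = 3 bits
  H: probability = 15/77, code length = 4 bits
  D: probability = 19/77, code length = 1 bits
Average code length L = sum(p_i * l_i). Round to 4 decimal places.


Weighted contributions p_i * l_i:
  G: (3/77) * 5 = 15/77
  C: (18/77) * 2 = 36/77
  B: (7/77) * 5 = 35/77
  E: (15/77) * 3 = 45/77
  H: (15/77) * 4 = 60/77
  D: (19/77) * 1 = 19/77
Sum = (15 + 36 + 35 + 45 + 60 + 19)/77 = 210/77

L = 210/77 = 2.7273 bits/symbol


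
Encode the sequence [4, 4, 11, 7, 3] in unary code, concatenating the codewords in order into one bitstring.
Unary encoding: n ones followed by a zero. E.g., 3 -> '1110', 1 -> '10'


Encode each number as n ones followed by a terminating 0:
  4 -> 11110 (5 bits)
  4 -> 11110 (5 bits)
  11 -> 111111111110 (12 bits)
  7 -> 11111110 (8 bits)
  3 -> 1110 (4 bits)
Total length = 5 + 5 + 12 + 8 + 4 = 34 bits.

Unary([4, 4, 11, 7, 3]) = 1111011110111111111110111111101110 (34 bits)


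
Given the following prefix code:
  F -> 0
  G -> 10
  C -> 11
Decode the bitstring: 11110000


Decoding step by step:
Bits 11 -> C
Bits 11 -> C
Bits 0 -> F
Bits 0 -> F
Bits 0 -> F
Bits 0 -> F


Decoded message: CCFFFF


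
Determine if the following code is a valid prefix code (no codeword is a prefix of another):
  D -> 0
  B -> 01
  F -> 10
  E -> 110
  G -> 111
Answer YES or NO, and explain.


Checking each pair (does one codeword prefix another?):
  D='0' vs B='01': prefix -- VIOLATION

NO -- this is NOT a valid prefix code. D (0) is a prefix of B (01).


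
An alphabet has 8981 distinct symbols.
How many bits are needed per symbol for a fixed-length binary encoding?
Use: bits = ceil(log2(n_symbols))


log2(8981) = 13.1327
Bracket: 2^13 = 8192 < 8981 <= 2^14 = 16384
So ceil(log2(8981)) = 14

bits = ceil(log2(8981)) = ceil(13.1327) = 14 bits


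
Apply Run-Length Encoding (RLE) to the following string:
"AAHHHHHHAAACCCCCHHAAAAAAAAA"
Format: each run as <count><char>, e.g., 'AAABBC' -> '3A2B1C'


Scanning runs left to right:
  i=0: run of 'A' x 2 -> '2A'
  i=2: run of 'H' x 6 -> '6H'
  i=8: run of 'A' x 3 -> '3A'
  i=11: run of 'C' x 5 -> '5C'
  i=16: run of 'H' x 2 -> '2H'
  i=18: run of 'A' x 9 -> '9A'

RLE = 2A6H3A5C2H9A


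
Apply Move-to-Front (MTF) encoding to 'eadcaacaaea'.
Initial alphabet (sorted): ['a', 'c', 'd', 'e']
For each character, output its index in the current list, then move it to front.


MTF encoding:
'e': index 3 in ['a', 'c', 'd', 'e'] -> ['e', 'a', 'c', 'd']
'a': index 1 in ['e', 'a', 'c', 'd'] -> ['a', 'e', 'c', 'd']
'd': index 3 in ['a', 'e', 'c', 'd'] -> ['d', 'a', 'e', 'c']
'c': index 3 in ['d', 'a', 'e', 'c'] -> ['c', 'd', 'a', 'e']
'a': index 2 in ['c', 'd', 'a', 'e'] -> ['a', 'c', 'd', 'e']
'a': index 0 in ['a', 'c', 'd', 'e'] -> ['a', 'c', 'd', 'e']
'c': index 1 in ['a', 'c', 'd', 'e'] -> ['c', 'a', 'd', 'e']
'a': index 1 in ['c', 'a', 'd', 'e'] -> ['a', 'c', 'd', 'e']
'a': index 0 in ['a', 'c', 'd', 'e'] -> ['a', 'c', 'd', 'e']
'e': index 3 in ['a', 'c', 'd', 'e'] -> ['e', 'a', 'c', 'd']
'a': index 1 in ['e', 'a', 'c', 'd'] -> ['a', 'e', 'c', 'd']


Output: [3, 1, 3, 3, 2, 0, 1, 1, 0, 3, 1]


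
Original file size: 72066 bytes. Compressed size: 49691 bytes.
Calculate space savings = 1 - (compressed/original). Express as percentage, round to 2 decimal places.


ratio = compressed/original = 49691/72066 = 0.689521
savings = 1 - ratio = 1 - 0.689521 = 0.310479
as a percentage: 0.310479 * 100 = 31.05%

Space savings = 1 - 49691/72066 = 31.05%


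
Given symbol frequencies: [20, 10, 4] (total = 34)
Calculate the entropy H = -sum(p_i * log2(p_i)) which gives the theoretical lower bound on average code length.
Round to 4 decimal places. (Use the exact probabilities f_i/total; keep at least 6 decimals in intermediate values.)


Per-symbol terms -p_i * log2(p_i) with p_i = f_i/34:
  p = 20/34 = 0.588235: log2(p) = -0.765535, -p*log2(p) = 0.450315
  p = 10/34 = 0.294118: log2(p) = -1.765535, -p*log2(p) = 0.519275
  p = 4/34 = 0.117647: log2(p) = -3.087463, -p*log2(p) = 0.363231
H = 0.450315 + 0.519275 + 0.363231 = 1.332821

H = 1.3328 bits/symbol


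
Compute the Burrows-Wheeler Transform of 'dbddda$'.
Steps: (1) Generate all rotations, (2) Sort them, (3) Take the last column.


Rotations (sorted):
  0: $dbddda -> last char: a
  1: a$dbddd -> last char: d
  2: bddda$d -> last char: d
  3: da$dbdd -> last char: d
  4: dbddda$ -> last char: $
  5: dda$dbd -> last char: d
  6: ddda$db -> last char: b


BWT = addd$db


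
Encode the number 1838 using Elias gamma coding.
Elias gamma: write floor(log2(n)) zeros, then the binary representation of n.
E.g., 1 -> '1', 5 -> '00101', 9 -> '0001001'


num_bits = floor(log2(1838)) + 1 = 11
leading_zeros = num_bits - 1 = 10
binary(1838) = 11100101110

Elias gamma(1838) = '0000000000' + '11100101110' = 000000000011100101110 (21 bits)


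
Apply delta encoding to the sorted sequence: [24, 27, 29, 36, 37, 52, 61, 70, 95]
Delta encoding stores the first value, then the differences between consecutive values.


First value: 24
Deltas:
  27 - 24 = 3
  29 - 27 = 2
  36 - 29 = 7
  37 - 36 = 1
  52 - 37 = 15
  61 - 52 = 9
  70 - 61 = 9
  95 - 70 = 25


Delta encoded: [24, 3, 2, 7, 1, 15, 9, 9, 25]


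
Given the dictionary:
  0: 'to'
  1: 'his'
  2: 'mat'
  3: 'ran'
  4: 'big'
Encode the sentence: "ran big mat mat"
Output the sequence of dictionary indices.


Look up each word in the dictionary:
  'ran' -> 3
  'big' -> 4
  'mat' -> 2
  'mat' -> 2

Encoded: [3, 4, 2, 2]


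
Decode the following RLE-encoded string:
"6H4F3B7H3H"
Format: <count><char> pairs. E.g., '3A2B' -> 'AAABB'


Expanding each <count><char> pair:
  6H -> 'HHHHHH'
  4F -> 'FFFF'
  3B -> 'BBB'
  7H -> 'HHHHHHH'
  3H -> 'HHH'

Decoded = HHHHHHFFFFBBBHHHHHHHHHH


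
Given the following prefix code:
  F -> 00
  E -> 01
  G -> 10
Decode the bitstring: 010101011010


Decoding step by step:
Bits 01 -> E
Bits 01 -> E
Bits 01 -> E
Bits 01 -> E
Bits 10 -> G
Bits 10 -> G


Decoded message: EEEEGG


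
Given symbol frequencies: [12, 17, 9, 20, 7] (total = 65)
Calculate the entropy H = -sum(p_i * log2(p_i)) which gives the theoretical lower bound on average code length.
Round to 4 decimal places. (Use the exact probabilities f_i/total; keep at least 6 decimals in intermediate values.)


Per-symbol terms -p_i * log2(p_i) with p_i = f_i/65:
  p = 12/65 = 0.184615: log2(p) = -2.437405, -p*log2(p) = 0.449983
  p = 17/65 = 0.261538: log2(p) = -1.934905, -p*log2(p) = 0.506052
  p = 9/65 = 0.138462: log2(p) = -2.852443, -p*log2(p) = 0.394954
  p = 20/65 = 0.307692: log2(p) = -1.700440, -p*log2(p) = 0.523212
  p = 7/65 = 0.107692: log2(p) = -3.215013, -p*log2(p) = 0.346232
H = 0.449983 + 0.506052 + 0.394954 + 0.523212 + 0.346232 = 2.220433

H = 2.2204 bits/symbol


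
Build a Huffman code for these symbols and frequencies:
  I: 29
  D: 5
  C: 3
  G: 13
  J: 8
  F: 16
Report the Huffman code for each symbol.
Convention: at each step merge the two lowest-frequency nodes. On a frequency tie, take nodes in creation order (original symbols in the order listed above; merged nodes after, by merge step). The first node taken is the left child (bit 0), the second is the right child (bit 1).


Huffman tree construction:
Step 1: Merge C(3) + D(5) = 8
Step 2: Merge J(8) + (C+D)(8) = 16
Step 3: Merge G(13) + F(16) = 29
Step 4: Merge (J+(C+D))(16) + I(29) = 45
Step 5: Merge (G+F)(29) + ((J+(C+D))+I)(45) = 74
Read each symbol's code off the tree from the root (left child = 0, right child = 1).

Codes:
  I: 11 (length 2)
  D: 1011 (length 4)
  C: 1010 (length 4)
  G: 00 (length 2)
  J: 100 (length 3)
  F: 01 (length 2)
Average code length: 172/74 = 2.3243 bits/symbol


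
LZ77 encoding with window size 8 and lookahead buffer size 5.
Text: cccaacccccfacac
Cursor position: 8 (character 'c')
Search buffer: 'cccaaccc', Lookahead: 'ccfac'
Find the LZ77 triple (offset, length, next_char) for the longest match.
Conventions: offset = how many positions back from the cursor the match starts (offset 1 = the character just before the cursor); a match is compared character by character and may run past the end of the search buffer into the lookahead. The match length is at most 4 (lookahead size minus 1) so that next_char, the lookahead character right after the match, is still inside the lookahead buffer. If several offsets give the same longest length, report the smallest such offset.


Try each offset into the search buffer:
  offset=1 (pos 7, char 'c'): match length 2
  offset=2 (pos 6, char 'c'): match length 2
  offset=3 (pos 5, char 'c'): match length 2
  offset=4 (pos 4, char 'a'): match length 0
  offset=5 (pos 3, char 'a'): match length 0
  offset=6 (pos 2, char 'c'): match length 1
  offset=7 (pos 1, char 'c'): match length 2
  offset=8 (pos 0, char 'c'): match length 2
Longest match has length 2, found at offsets 1, 2, 3, 7, 8; take the smallest, offset 1.
next_char = character at position 8 + 2 = 10 -> 'f'

Best match: offset=1, length=2 (matching 'cc' starting at position 7)
LZ77 triple: (1, 2, 'f')


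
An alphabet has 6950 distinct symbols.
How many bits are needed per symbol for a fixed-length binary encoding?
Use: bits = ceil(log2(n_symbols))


log2(6950) = 12.7628
Bracket: 2^12 = 4096 < 6950 <= 2^13 = 8192
So ceil(log2(6950)) = 13

bits = ceil(log2(6950)) = ceil(12.7628) = 13 bits


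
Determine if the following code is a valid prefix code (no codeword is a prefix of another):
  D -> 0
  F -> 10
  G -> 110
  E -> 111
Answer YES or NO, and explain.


Checking each pair (does one codeword prefix another?):
  D='0' vs F='10': no prefix
  D='0' vs G='110': no prefix
  D='0' vs E='111': no prefix
  F='10' vs D='0': no prefix
  F='10' vs G='110': no prefix
  F='10' vs E='111': no prefix
  G='110' vs D='0': no prefix
  G='110' vs F='10': no prefix
  G='110' vs E='111': no prefix
  E='111' vs D='0': no prefix
  E='111' vs F='10': no prefix
  E='111' vs G='110': no prefix
No violation found over all pairs.

YES -- this is a valid prefix code. No codeword is a prefix of any other codeword.


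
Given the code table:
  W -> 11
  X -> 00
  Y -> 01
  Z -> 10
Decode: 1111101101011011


Decoding:
11 -> W
11 -> W
10 -> Z
11 -> W
01 -> Y
01 -> Y
10 -> Z
11 -> W


Result: WWZWYYZW


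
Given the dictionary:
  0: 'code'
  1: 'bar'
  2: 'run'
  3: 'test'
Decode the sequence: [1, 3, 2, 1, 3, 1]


Look up each index in the dictionary:
  1 -> 'bar'
  3 -> 'test'
  2 -> 'run'
  1 -> 'bar'
  3 -> 'test'
  1 -> 'bar'

Decoded: "bar test run bar test bar"


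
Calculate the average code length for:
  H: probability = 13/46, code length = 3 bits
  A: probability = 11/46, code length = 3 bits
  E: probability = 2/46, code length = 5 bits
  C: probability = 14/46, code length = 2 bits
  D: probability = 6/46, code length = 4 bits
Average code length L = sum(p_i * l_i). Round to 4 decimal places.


Weighted contributions p_i * l_i:
  H: (13/46) * 3 = 39/46
  A: (11/46) * 3 = 33/46
  E: (2/46) * 5 = 10/46
  C: (14/46) * 2 = 28/46
  D: (6/46) * 4 = 24/46
Sum = (39 + 33 + 10 + 28 + 24)/46 = 134/46

L = 134/46 = 2.9130 bits/symbol


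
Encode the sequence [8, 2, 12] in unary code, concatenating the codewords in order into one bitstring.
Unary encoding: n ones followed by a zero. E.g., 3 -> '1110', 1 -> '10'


Encode each number as n ones followed by a terminating 0:
  8 -> 111111110 (9 bits)
  2 -> 110 (3 bits)
  12 -> 1111111111110 (13 bits)
Total length = 9 + 3 + 13 = 25 bits.

Unary([8, 2, 12]) = 1111111101101111111111110 (25 bits)


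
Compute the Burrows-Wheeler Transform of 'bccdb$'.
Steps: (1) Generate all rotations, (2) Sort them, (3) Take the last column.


Rotations (sorted):
  0: $bccdb -> last char: b
  1: b$bccd -> last char: d
  2: bccdb$ -> last char: $
  3: ccdb$b -> last char: b
  4: cdb$bc -> last char: c
  5: db$bcc -> last char: c


BWT = bd$bcc


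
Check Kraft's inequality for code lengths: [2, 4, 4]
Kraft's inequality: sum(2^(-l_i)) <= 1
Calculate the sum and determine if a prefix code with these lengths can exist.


Sum = 2^(-2) + 2^(-4) + 2^(-4)
    = 0.25 + 0.0625 + 0.0625
    = 6/16 = 0.375
Since 0.375 <= 1, Kraft's inequality IS satisfied.
A prefix code with these lengths CAN exist.

Kraft sum = 0.375. Satisfied.


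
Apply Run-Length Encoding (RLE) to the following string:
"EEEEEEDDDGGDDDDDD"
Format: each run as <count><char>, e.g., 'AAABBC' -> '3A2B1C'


Scanning runs left to right:
  i=0: run of 'E' x 6 -> '6E'
  i=6: run of 'D' x 3 -> '3D'
  i=9: run of 'G' x 2 -> '2G'
  i=11: run of 'D' x 6 -> '6D'

RLE = 6E3D2G6D


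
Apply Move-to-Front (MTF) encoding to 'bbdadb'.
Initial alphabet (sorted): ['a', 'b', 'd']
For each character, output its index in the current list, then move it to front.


MTF encoding:
'b': index 1 in ['a', 'b', 'd'] -> ['b', 'a', 'd']
'b': index 0 in ['b', 'a', 'd'] -> ['b', 'a', 'd']
'd': index 2 in ['b', 'a', 'd'] -> ['d', 'b', 'a']
'a': index 2 in ['d', 'b', 'a'] -> ['a', 'd', 'b']
'd': index 1 in ['a', 'd', 'b'] -> ['d', 'a', 'b']
'b': index 2 in ['d', 'a', 'b'] -> ['b', 'd', 'a']


Output: [1, 0, 2, 2, 1, 2]


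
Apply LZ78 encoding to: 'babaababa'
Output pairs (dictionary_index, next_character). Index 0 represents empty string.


LZ78 encoding steps:
Dictionary: {0: ''}
Step 1: w='' (idx 0), next='b' -> output (0, 'b'), add 'b' as idx 1
Step 2: w='' (idx 0), next='a' -> output (0, 'a'), add 'a' as idx 2
Step 3: w='b' (idx 1), next='a' -> output (1, 'a'), add 'ba' as idx 3
Step 4: w='a' (idx 2), next='b' -> output (2, 'b'), add 'ab' as idx 4
Step 5: w='ab' (idx 4), next='a' -> output (4, 'a'), add 'aba' as idx 5


Encoded: [(0, 'b'), (0, 'a'), (1, 'a'), (2, 'b'), (4, 'a')]


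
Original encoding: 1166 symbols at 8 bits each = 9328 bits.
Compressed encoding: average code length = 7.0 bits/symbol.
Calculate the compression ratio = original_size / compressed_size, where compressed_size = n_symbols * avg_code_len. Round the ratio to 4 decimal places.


original_size = n_symbols * orig_bits = 1166 * 8 = 9328 bits
compressed_size = n_symbols * avg_code_len = 1166 * 7.0 = 8162.0 bits
ratio = original_size / compressed_size = 9328 / 8162.0 = 1.1429

Compression ratio = 1.1429


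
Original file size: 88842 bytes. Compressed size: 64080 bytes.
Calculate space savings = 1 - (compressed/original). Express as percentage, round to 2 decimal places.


ratio = compressed/original = 64080/88842 = 0.72128
savings = 1 - ratio = 1 - 0.72128 = 0.27872
as a percentage: 0.27872 * 100 = 27.87%

Space savings = 1 - 64080/88842 = 27.87%


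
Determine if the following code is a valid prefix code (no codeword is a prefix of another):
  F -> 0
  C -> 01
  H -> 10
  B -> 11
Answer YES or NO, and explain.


Checking each pair (does one codeword prefix another?):
  F='0' vs C='01': prefix -- VIOLATION

NO -- this is NOT a valid prefix code. F (0) is a prefix of C (01).


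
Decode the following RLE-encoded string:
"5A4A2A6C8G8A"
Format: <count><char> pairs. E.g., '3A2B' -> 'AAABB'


Expanding each <count><char> pair:
  5A -> 'AAAAA'
  4A -> 'AAAA'
  2A -> 'AA'
  6C -> 'CCCCCC'
  8G -> 'GGGGGGGG'
  8A -> 'AAAAAAAA'

Decoded = AAAAAAAAAAACCCCCCGGGGGGGGAAAAAAAA


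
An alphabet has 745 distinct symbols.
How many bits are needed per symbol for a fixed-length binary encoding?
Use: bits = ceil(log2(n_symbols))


log2(745) = 9.5411
Bracket: 2^9 = 512 < 745 <= 2^10 = 1024
So ceil(log2(745)) = 10

bits = ceil(log2(745)) = ceil(9.5411) = 10 bits


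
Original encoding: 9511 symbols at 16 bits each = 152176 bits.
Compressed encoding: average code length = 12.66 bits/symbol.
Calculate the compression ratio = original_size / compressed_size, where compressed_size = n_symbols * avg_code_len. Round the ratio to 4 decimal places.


original_size = n_symbols * orig_bits = 9511 * 16 = 152176 bits
compressed_size = n_symbols * avg_code_len = 9511 * 12.66 = 120409.26 bits
ratio = original_size / compressed_size = 152176 / 120409.26 = 1.2638

Compression ratio = 1.2638


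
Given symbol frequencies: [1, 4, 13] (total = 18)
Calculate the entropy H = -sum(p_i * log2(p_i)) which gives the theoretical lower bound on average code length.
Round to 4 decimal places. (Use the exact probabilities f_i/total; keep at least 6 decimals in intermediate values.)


Per-symbol terms -p_i * log2(p_i) with p_i = f_i/18:
  p = 1/18 = 0.055556: log2(p) = -4.169925, -p*log2(p) = 0.231663
  p = 4/18 = 0.222222: log2(p) = -2.169925, -p*log2(p) = 0.482206
  p = 13/18 = 0.722222: log2(p) = -0.469485, -p*log2(p) = 0.339073
H = 0.231663 + 0.482206 + 0.339073 = 1.052942

H = 1.0529 bits/symbol


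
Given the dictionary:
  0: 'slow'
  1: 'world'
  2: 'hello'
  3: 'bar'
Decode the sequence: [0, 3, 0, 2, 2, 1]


Look up each index in the dictionary:
  0 -> 'slow'
  3 -> 'bar'
  0 -> 'slow'
  2 -> 'hello'
  2 -> 'hello'
  1 -> 'world'

Decoded: "slow bar slow hello hello world"


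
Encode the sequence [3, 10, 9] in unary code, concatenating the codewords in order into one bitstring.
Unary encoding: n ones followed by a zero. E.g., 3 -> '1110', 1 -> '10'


Encode each number as n ones followed by a terminating 0:
  3 -> 1110 (4 bits)
  10 -> 11111111110 (11 bits)
  9 -> 1111111110 (10 bits)
Total length = 4 + 11 + 10 = 25 bits.

Unary([3, 10, 9]) = 1110111111111101111111110 (25 bits)


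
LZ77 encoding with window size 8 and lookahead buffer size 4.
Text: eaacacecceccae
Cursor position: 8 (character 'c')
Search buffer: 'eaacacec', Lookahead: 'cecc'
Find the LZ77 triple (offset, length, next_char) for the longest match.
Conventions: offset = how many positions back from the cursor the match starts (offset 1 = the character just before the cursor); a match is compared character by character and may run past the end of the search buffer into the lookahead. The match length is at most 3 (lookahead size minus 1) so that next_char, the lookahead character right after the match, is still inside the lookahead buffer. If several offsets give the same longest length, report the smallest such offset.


Try each offset into the search buffer:
  offset=1 (pos 7, char 'c'): match length 1
  offset=2 (pos 6, char 'e'): match length 0
  offset=3 (pos 5, char 'c'): match length 3
  offset=4 (pos 4, char 'a'): match length 0
  offset=5 (pos 3, char 'c'): match length 1
  offset=6 (pos 2, char 'a'): match length 0
  offset=7 (pos 1, char 'a'): match length 0
  offset=8 (pos 0, char 'e'): match length 0
Longest match has length 3 at offset 3.
next_char = character at position 8 + 3 = 11 -> 'c'

Best match: offset=3, length=3 (matching 'cec' starting at position 5)
LZ77 triple: (3, 3, 'c')


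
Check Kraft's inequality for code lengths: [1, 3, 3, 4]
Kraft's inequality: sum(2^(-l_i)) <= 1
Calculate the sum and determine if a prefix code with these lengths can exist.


Sum = 2^(-1) + 2^(-3) + 2^(-3) + 2^(-4)
    = 0.5 + 0.125 + 0.125 + 0.0625
    = 13/16 = 0.8125
Since 0.8125 <= 1, Kraft's inequality IS satisfied.
A prefix code with these lengths CAN exist.

Kraft sum = 0.8125. Satisfied.


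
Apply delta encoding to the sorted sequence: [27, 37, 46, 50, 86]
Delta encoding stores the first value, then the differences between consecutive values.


First value: 27
Deltas:
  37 - 27 = 10
  46 - 37 = 9
  50 - 46 = 4
  86 - 50 = 36


Delta encoded: [27, 10, 9, 4, 36]


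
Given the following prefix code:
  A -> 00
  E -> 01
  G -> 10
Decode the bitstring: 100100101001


Decoding step by step:
Bits 10 -> G
Bits 01 -> E
Bits 00 -> A
Bits 10 -> G
Bits 10 -> G
Bits 01 -> E


Decoded message: GEAGGE


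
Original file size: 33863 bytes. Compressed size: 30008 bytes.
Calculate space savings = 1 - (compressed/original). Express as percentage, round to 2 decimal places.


ratio = compressed/original = 30008/33863 = 0.886159
savings = 1 - ratio = 1 - 0.886159 = 0.113841
as a percentage: 0.113841 * 100 = 11.38%

Space savings = 1 - 30008/33863 = 11.38%


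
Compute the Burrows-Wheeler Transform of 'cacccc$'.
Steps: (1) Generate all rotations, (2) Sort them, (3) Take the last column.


Rotations (sorted):
  0: $cacccc -> last char: c
  1: acccc$c -> last char: c
  2: c$caccc -> last char: c
  3: cacccc$ -> last char: $
  4: cc$cacc -> last char: c
  5: ccc$cac -> last char: c
  6: cccc$ca -> last char: a


BWT = ccc$cca


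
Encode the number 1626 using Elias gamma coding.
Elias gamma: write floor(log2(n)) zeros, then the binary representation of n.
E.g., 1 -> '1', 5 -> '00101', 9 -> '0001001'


num_bits = floor(log2(1626)) + 1 = 11
leading_zeros = num_bits - 1 = 10
binary(1626) = 11001011010

Elias gamma(1626) = '0000000000' + '11001011010' = 000000000011001011010 (21 bits)


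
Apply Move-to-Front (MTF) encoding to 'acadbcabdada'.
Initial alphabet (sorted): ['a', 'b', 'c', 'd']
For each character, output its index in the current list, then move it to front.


MTF encoding:
'a': index 0 in ['a', 'b', 'c', 'd'] -> ['a', 'b', 'c', 'd']
'c': index 2 in ['a', 'b', 'c', 'd'] -> ['c', 'a', 'b', 'd']
'a': index 1 in ['c', 'a', 'b', 'd'] -> ['a', 'c', 'b', 'd']
'd': index 3 in ['a', 'c', 'b', 'd'] -> ['d', 'a', 'c', 'b']
'b': index 3 in ['d', 'a', 'c', 'b'] -> ['b', 'd', 'a', 'c']
'c': index 3 in ['b', 'd', 'a', 'c'] -> ['c', 'b', 'd', 'a']
'a': index 3 in ['c', 'b', 'd', 'a'] -> ['a', 'c', 'b', 'd']
'b': index 2 in ['a', 'c', 'b', 'd'] -> ['b', 'a', 'c', 'd']
'd': index 3 in ['b', 'a', 'c', 'd'] -> ['d', 'b', 'a', 'c']
'a': index 2 in ['d', 'b', 'a', 'c'] -> ['a', 'd', 'b', 'c']
'd': index 1 in ['a', 'd', 'b', 'c'] -> ['d', 'a', 'b', 'c']
'a': index 1 in ['d', 'a', 'b', 'c'] -> ['a', 'd', 'b', 'c']


Output: [0, 2, 1, 3, 3, 3, 3, 2, 3, 2, 1, 1]


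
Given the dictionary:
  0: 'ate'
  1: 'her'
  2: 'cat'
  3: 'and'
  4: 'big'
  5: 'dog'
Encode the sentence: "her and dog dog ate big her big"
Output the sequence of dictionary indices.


Look up each word in the dictionary:
  'her' -> 1
  'and' -> 3
  'dog' -> 5
  'dog' -> 5
  'ate' -> 0
  'big' -> 4
  'her' -> 1
  'big' -> 4

Encoded: [1, 3, 5, 5, 0, 4, 1, 4]


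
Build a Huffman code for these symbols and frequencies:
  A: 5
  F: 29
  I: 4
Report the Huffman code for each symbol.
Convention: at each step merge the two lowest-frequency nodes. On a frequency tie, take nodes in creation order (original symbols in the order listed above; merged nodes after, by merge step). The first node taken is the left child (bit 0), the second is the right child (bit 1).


Huffman tree construction:
Step 1: Merge I(4) + A(5) = 9
Step 2: Merge (I+A)(9) + F(29) = 38
Read each symbol's code off the tree from the root (left child = 0, right child = 1).

Codes:
  A: 01 (length 2)
  F: 1 (length 1)
  I: 00 (length 2)
Average code length: 47/38 = 1.2368 bits/symbol


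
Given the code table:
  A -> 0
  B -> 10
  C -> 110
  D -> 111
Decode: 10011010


Decoding:
10 -> B
0 -> A
110 -> C
10 -> B


Result: BACB


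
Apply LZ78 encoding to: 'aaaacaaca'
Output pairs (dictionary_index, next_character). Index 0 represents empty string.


LZ78 encoding steps:
Dictionary: {0: ''}
Step 1: w='' (idx 0), next='a' -> output (0, 'a'), add 'a' as idx 1
Step 2: w='a' (idx 1), next='a' -> output (1, 'a'), add 'aa' as idx 2
Step 3: w='a' (idx 1), next='c' -> output (1, 'c'), add 'ac' as idx 3
Step 4: w='aa' (idx 2), next='c' -> output (2, 'c'), add 'aac' as idx 4
Step 5: w='a' (idx 1), end of input -> output (1, '')


Encoded: [(0, 'a'), (1, 'a'), (1, 'c'), (2, 'c'), (1, '')]


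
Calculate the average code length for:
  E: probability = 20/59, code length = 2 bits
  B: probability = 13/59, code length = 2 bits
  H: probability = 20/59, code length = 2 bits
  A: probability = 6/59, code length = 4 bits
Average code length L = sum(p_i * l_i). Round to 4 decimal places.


Weighted contributions p_i * l_i:
  E: (20/59) * 2 = 40/59
  B: (13/59) * 2 = 26/59
  H: (20/59) * 2 = 40/59
  A: (6/59) * 4 = 24/59
Sum = (40 + 26 + 40 + 24)/59 = 130/59

L = 130/59 = 2.2034 bits/symbol


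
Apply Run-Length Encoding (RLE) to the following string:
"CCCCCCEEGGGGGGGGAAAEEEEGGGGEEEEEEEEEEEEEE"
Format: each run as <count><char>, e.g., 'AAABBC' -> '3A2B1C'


Scanning runs left to right:
  i=0: run of 'C' x 6 -> '6C'
  i=6: run of 'E' x 2 -> '2E'
  i=8: run of 'G' x 8 -> '8G'
  i=16: run of 'A' x 3 -> '3A'
  i=19: run of 'E' x 4 -> '4E'
  i=23: run of 'G' x 4 -> '4G'
  i=27: run of 'E' x 14 -> '14E'

RLE = 6C2E8G3A4E4G14E


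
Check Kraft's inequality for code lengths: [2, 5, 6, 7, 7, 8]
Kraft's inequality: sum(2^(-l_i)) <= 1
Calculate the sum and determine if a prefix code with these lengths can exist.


Sum = 2^(-2) + 2^(-5) + 2^(-6) + 2^(-7) + 2^(-7) + 2^(-8)
    = 0.25 + 0.03125 + 0.015625 + 0.0078125 + 0.0078125 + 0.00390625
    = 81/256 = 0.31640625
Since 0.31640625 <= 1, Kraft's inequality IS satisfied.
A prefix code with these lengths CAN exist.

Kraft sum = 0.31640625. Satisfied.


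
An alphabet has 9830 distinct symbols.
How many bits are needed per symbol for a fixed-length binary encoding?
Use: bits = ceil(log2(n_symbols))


log2(9830) = 13.263
Bracket: 2^13 = 8192 < 9830 <= 2^14 = 16384
So ceil(log2(9830)) = 14

bits = ceil(log2(9830)) = ceil(13.263) = 14 bits


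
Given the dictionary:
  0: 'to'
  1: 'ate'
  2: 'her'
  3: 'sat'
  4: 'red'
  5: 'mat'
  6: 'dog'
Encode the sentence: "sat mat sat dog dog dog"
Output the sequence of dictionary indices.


Look up each word in the dictionary:
  'sat' -> 3
  'mat' -> 5
  'sat' -> 3
  'dog' -> 6
  'dog' -> 6
  'dog' -> 6

Encoded: [3, 5, 3, 6, 6, 6]


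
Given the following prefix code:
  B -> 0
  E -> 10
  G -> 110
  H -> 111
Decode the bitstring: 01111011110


Decoding step by step:
Bits 0 -> B
Bits 111 -> H
Bits 10 -> E
Bits 111 -> H
Bits 10 -> E


Decoded message: BHEHE


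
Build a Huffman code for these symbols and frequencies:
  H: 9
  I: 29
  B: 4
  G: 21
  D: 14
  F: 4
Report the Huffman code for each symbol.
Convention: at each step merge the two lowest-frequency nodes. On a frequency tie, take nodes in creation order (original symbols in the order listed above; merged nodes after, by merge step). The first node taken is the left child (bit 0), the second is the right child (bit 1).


Huffman tree construction:
Step 1: Merge B(4) + F(4) = 8
Step 2: Merge (B+F)(8) + H(9) = 17
Step 3: Merge D(14) + ((B+F)+H)(17) = 31
Step 4: Merge G(21) + I(29) = 50
Step 5: Merge (D+((B+F)+H))(31) + (G+I)(50) = 81
Read each symbol's code off the tree from the root (left child = 0, right child = 1).

Codes:
  H: 011 (length 3)
  I: 11 (length 2)
  B: 0100 (length 4)
  G: 10 (length 2)
  D: 00 (length 2)
  F: 0101 (length 4)
Average code length: 187/81 = 2.3086 bits/symbol


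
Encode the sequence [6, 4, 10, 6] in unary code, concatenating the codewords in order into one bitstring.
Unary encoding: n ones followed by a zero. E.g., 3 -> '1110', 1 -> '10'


Encode each number as n ones followed by a terminating 0:
  6 -> 1111110 (7 bits)
  4 -> 11110 (5 bits)
  10 -> 11111111110 (11 bits)
  6 -> 1111110 (7 bits)
Total length = 7 + 5 + 11 + 7 = 30 bits.

Unary([6, 4, 10, 6]) = 111111011110111111111101111110 (30 bits)


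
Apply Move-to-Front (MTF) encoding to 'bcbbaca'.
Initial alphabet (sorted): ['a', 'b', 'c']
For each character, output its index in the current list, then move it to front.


MTF encoding:
'b': index 1 in ['a', 'b', 'c'] -> ['b', 'a', 'c']
'c': index 2 in ['b', 'a', 'c'] -> ['c', 'b', 'a']
'b': index 1 in ['c', 'b', 'a'] -> ['b', 'c', 'a']
'b': index 0 in ['b', 'c', 'a'] -> ['b', 'c', 'a']
'a': index 2 in ['b', 'c', 'a'] -> ['a', 'b', 'c']
'c': index 2 in ['a', 'b', 'c'] -> ['c', 'a', 'b']
'a': index 1 in ['c', 'a', 'b'] -> ['a', 'c', 'b']


Output: [1, 2, 1, 0, 2, 2, 1]


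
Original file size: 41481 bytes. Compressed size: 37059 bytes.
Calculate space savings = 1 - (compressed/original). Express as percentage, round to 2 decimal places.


ratio = compressed/original = 37059/41481 = 0.893397
savings = 1 - ratio = 1 - 0.893397 = 0.106603
as a percentage: 0.106603 * 100 = 10.66%

Space savings = 1 - 37059/41481 = 10.66%


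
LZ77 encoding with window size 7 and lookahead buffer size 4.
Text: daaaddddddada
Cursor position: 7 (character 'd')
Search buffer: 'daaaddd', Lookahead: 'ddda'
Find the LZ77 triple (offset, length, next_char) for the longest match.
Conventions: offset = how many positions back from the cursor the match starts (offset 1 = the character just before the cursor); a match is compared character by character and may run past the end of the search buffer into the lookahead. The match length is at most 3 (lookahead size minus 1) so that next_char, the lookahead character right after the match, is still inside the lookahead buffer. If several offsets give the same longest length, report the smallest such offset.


Try each offset into the search buffer:
  offset=1 (pos 6, char 'd'): match length 3
  offset=2 (pos 5, char 'd'): match length 3
  offset=3 (pos 4, char 'd'): match length 3
  offset=4 (pos 3, char 'a'): match length 0
  offset=5 (pos 2, char 'a'): match length 0
  offset=6 (pos 1, char 'a'): match length 0
  offset=7 (pos 0, char 'd'): match length 1
Longest match has length 3, found at offsets 1, 2, 3; take the smallest, offset 1.
next_char = character at position 7 + 3 = 10 -> 'a'

Best match: offset=1, length=3 (matching 'ddd' starting at position 6)
LZ77 triple: (1, 3, 'a')


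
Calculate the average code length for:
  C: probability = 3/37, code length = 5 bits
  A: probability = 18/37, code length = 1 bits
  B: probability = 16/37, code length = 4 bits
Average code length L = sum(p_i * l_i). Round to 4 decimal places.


Weighted contributions p_i * l_i:
  C: (3/37) * 5 = 15/37
  A: (18/37) * 1 = 18/37
  B: (16/37) * 4 = 64/37
Sum = (15 + 18 + 64)/37 = 97/37

L = 97/37 = 2.6216 bits/symbol


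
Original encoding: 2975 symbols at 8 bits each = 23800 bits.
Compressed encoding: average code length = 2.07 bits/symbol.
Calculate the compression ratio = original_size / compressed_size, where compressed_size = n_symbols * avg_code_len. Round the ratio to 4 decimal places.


original_size = n_symbols * orig_bits = 2975 * 8 = 23800 bits
compressed_size = n_symbols * avg_code_len = 2975 * 2.07 = 6158.25 bits
ratio = original_size / compressed_size = 23800 / 6158.25 = 3.8647

Compression ratio = 3.8647


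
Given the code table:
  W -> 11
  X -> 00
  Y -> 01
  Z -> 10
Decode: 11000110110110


Decoding:
11 -> W
00 -> X
01 -> Y
10 -> Z
11 -> W
01 -> Y
10 -> Z


Result: WXYZWYZ


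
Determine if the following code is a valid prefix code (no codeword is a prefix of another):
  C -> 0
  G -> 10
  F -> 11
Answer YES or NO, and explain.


Checking each pair (does one codeword prefix another?):
  C='0' vs G='10': no prefix
  C='0' vs F='11': no prefix
  G='10' vs C='0': no prefix
  G='10' vs F='11': no prefix
  F='11' vs C='0': no prefix
  F='11' vs G='10': no prefix
No violation found over all pairs.

YES -- this is a valid prefix code. No codeword is a prefix of any other codeword.


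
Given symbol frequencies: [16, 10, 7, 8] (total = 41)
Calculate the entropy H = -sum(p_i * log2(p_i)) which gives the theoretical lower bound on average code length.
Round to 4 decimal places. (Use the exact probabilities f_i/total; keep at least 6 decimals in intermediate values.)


Per-symbol terms -p_i * log2(p_i) with p_i = f_i/41:
  p = 16/41 = 0.390244: log2(p) = -1.357552, -p*log2(p) = 0.529776
  p = 10/41 = 0.243902: log2(p) = -2.035624, -p*log2(p) = 0.496494
  p = 7/41 = 0.170732: log2(p) = -2.550197, -p*log2(p) = 0.435400
  p = 8/41 = 0.195122: log2(p) = -2.357552, -p*log2(p) = 0.460010
H = 0.529776 + 0.496494 + 0.435400 + 0.460010 = 1.921680

H = 1.9217 bits/symbol


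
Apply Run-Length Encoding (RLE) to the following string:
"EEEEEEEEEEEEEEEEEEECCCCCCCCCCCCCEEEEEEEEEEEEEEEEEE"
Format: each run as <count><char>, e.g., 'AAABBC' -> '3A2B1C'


Scanning runs left to right:
  i=0: run of 'E' x 19 -> '19E'
  i=19: run of 'C' x 13 -> '13C'
  i=32: run of 'E' x 18 -> '18E'

RLE = 19E13C18E


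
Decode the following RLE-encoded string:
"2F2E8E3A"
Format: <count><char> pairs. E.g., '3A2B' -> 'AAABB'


Expanding each <count><char> pair:
  2F -> 'FF'
  2E -> 'EE'
  8E -> 'EEEEEEEE'
  3A -> 'AAA'

Decoded = FFEEEEEEEEEEAAA


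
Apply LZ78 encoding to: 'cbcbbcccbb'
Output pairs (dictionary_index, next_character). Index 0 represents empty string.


LZ78 encoding steps:
Dictionary: {0: ''}
Step 1: w='' (idx 0), next='c' -> output (0, 'c'), add 'c' as idx 1
Step 2: w='' (idx 0), next='b' -> output (0, 'b'), add 'b' as idx 2
Step 3: w='c' (idx 1), next='b' -> output (1, 'b'), add 'cb' as idx 3
Step 4: w='b' (idx 2), next='c' -> output (2, 'c'), add 'bc' as idx 4
Step 5: w='c' (idx 1), next='c' -> output (1, 'c'), add 'cc' as idx 5
Step 6: w='b' (idx 2), next='b' -> output (2, 'b'), add 'bb' as idx 6


Encoded: [(0, 'c'), (0, 'b'), (1, 'b'), (2, 'c'), (1, 'c'), (2, 'b')]


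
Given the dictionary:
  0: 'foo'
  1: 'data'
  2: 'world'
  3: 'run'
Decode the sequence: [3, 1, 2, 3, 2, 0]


Look up each index in the dictionary:
  3 -> 'run'
  1 -> 'data'
  2 -> 'world'
  3 -> 'run'
  2 -> 'world'
  0 -> 'foo'

Decoded: "run data world run world foo"


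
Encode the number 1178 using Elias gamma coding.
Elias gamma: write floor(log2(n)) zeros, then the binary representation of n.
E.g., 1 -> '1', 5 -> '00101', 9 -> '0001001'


num_bits = floor(log2(1178)) + 1 = 11
leading_zeros = num_bits - 1 = 10
binary(1178) = 10010011010

Elias gamma(1178) = '0000000000' + '10010011010' = 000000000010010011010 (21 bits)


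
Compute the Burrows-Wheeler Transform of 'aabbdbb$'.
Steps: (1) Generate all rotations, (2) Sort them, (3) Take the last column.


Rotations (sorted):
  0: $aabbdbb -> last char: b
  1: aabbdbb$ -> last char: $
  2: abbdbb$a -> last char: a
  3: b$aabbdb -> last char: b
  4: bb$aabbd -> last char: d
  5: bbdbb$aa -> last char: a
  6: bdbb$aab -> last char: b
  7: dbb$aabb -> last char: b


BWT = b$abdabb


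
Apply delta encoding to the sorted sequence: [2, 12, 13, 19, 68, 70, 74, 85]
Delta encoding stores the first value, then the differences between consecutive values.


First value: 2
Deltas:
  12 - 2 = 10
  13 - 12 = 1
  19 - 13 = 6
  68 - 19 = 49
  70 - 68 = 2
  74 - 70 = 4
  85 - 74 = 11


Delta encoded: [2, 10, 1, 6, 49, 2, 4, 11]


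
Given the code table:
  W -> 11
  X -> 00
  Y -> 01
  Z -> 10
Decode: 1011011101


Decoding:
10 -> Z
11 -> W
01 -> Y
11 -> W
01 -> Y


Result: ZWYWY
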